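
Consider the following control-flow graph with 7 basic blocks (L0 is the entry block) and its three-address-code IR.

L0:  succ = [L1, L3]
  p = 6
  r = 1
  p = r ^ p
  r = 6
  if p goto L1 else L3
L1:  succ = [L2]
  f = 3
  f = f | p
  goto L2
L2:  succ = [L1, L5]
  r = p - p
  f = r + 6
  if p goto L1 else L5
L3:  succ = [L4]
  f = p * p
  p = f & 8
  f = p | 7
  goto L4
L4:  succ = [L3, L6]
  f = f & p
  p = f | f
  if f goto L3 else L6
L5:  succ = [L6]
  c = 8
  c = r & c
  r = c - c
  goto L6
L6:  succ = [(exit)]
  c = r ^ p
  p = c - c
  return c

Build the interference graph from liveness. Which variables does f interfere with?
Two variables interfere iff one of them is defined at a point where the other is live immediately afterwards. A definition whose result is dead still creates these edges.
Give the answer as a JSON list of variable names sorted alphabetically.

Per-block:
  L0: def={p,r} ue=∅
  L1: def={f} ue={p}
  L2: def={f,r} ue={p}
  L3: def={f,p} ue={p}
  L4: def={f,p} ue={f,p}
  L5: def={c,r} ue={r}
  L6: def={c,p} ue={p,r}

Liveness:
  L0 li=∅ lo={p,r}
  L1 li={p} lo={p}
  L2 li={p} lo={p,r}
  L3 li={p,r} lo={f,p,r}
  L4 li={f,p,r} lo={p,r}
  L5 li={p,r} lo={p,r}
  L6 li={p,r} lo=∅

Interfere edges:
  c↔{p,r}
  f↔{p,r}
  p↔{c,f,r}
  r↔{c,f,p}

N(f) = ["p", "r"]

Answer: ["p", "r"]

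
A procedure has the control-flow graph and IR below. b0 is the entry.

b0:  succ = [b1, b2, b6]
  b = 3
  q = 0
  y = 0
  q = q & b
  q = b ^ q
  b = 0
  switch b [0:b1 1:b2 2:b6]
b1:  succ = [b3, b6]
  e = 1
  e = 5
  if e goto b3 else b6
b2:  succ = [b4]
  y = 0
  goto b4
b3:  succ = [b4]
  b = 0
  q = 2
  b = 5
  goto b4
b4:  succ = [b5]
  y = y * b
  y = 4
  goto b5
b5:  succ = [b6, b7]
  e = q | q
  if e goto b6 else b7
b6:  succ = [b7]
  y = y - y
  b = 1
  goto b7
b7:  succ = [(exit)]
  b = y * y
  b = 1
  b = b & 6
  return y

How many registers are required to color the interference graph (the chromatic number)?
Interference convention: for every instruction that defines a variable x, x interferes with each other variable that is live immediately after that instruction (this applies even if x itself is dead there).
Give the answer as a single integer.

Answer: 3

Analysis:
Per-block:
  b0: def={b,q,y} ue=∅
  b1: def={e} ue=∅
  b2: def={y} ue=∅
  b3: def={b,q} ue=∅
  b4: def={y} ue={b,y}
  b5: def={e} ue={q}
  b6: def={b,y} ue={y}
  b7: def={b} ue={y}

Liveness:
  live b0: ∅→{b,q,y}
  live b1: {y}→{y}
  live b2: {b,q}→{b,q,y}
  live b3: {y}→{b,q,y}
  live b4: {b,q,y}→{q,y}
  live b5: {q,y}→{y}
  live b6: {y}→{y}
  live b7: {y}→∅

Conflict graph:
  b — {q,y}
  e — {y}
  q — {b,y}
  y — {b,e,q}

Colouring:
  {b,q,y} pairwise interfere (3-clique) ⇒ χ ≥ 3
  assign b→R1 e→R1 q→R2 y→R0 — no edge inside a register ⇒ χ ≤ 3
  χ = 3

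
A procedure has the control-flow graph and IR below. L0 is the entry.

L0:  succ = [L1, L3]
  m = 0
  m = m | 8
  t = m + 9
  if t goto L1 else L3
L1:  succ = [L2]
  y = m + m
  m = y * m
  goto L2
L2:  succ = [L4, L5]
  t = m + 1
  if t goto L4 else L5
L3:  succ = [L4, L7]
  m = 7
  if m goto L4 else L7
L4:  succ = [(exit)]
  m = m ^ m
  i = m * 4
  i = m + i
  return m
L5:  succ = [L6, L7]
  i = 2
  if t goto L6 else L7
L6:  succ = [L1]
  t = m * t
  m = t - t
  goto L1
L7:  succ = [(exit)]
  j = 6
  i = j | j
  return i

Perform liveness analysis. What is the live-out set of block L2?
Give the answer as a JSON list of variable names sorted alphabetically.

Answer: ["m", "t"]

Analysis:
def/use:
  L0: {m,t} / ∅
  L1: {m,y} / {m}
  L2: {t} / {m}
  L3: {m} / ∅
  L4: {i,m} / {m}
  L5: {i} / {t}
  L6: {m,t} / {m,t}
  L7: {i,j} / ∅

Backward fixpoint:
  L0 li=∅ lo={m}
  L1 li={m} lo={m}
  L2 li={m} lo={m,t}
  L3 li=∅ lo={m}
  L4 li={m} lo=∅
  L5 li={m,t} lo={m,t}
  L6 li={m,t} lo={m}
  L7 li=∅ lo=∅

live-out(L2) = ["m", "t"]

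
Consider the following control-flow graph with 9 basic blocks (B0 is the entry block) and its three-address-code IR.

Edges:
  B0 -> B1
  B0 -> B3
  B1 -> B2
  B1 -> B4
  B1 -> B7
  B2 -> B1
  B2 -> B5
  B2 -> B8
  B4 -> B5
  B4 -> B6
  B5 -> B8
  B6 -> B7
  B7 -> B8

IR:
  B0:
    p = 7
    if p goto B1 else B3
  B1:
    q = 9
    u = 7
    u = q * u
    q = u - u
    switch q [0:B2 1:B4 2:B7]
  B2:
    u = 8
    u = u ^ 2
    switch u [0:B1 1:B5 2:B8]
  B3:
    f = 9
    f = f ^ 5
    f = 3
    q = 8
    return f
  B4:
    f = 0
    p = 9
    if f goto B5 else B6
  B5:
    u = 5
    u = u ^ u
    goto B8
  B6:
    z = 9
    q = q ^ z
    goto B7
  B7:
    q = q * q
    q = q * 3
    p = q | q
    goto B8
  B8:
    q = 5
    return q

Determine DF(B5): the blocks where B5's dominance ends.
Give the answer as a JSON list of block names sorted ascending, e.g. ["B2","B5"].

idom tree: B1←B0 B2←B1 B3←B0 B4←B1 B5←B1 B6←B4 B7←B1 B8←B1
Dom at joins:
  B1: preds {B0,B2}: {B0} ∩ {B0,B1,B2} = {B0}; idom=B0
  B5: preds {B2,B4}: {B0,B1,B2} ∩ {B0,B1,B4} = {B0,B1}; idom=B1
  B7: preds {B1,B6}: {B0,B1} ∩ {B0,B1,B4,B6} = {B0,B1}; idom=B1
  B8: preds {B2,B5,B7}: {B0,B1,B2} ∩ {B0,B1,B5} ∩ {B0,B1,B7} = {B0,B1}; idom=B1

DF derivation:
  B1←B0: walk · to B0
  B1←B2: walk B2→B1 to B0
  B5←B2: walk B2 to B1
  B5←B4: walk B4 to B1
  B7←B1: walk · to B1
  B7←B6: walk B6→B4 to B1
  B8←B2: walk B2 to B1
  B8←B5: walk B5 to B1
  B8←B7: walk B7 to B1
  B0 → ∅
  B1 → {B1}
  B2 → {B1,B5,B8}
  B3 → ∅
  B4 → {B5,B7}
  B5 → {B8}
  B6 → {B7}
  B7 → {B8}
  B8 → ∅

DF(B5) = ["B8"]

Answer: ["B8"]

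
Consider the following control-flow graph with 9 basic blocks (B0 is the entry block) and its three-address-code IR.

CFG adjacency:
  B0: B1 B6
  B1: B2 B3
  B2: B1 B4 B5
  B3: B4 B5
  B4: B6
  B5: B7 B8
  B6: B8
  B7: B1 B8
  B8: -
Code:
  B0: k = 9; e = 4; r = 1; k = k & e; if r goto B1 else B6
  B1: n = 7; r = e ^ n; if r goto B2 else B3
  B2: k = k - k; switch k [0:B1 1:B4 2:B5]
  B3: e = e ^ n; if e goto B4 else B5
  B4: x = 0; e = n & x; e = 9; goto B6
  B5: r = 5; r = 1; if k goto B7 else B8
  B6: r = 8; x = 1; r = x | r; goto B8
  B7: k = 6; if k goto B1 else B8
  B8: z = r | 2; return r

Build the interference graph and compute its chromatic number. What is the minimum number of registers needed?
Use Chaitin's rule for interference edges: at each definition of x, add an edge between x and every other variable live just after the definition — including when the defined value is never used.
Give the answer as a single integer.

Answer: 4

Working:
def/use:
  B0: def={e,k,r} ue=∅
  B1: def={n,r} ue={e}
  B2: def={k} ue={k}
  B3: def={e} ue={e,n}
  B4: def={e,x} ue={n}
  B5: def={r} ue={k}
  B6: def={r,x} ue=∅
  B7: def={k} ue=∅
  B8: def={z} ue={r}

Liveness:
  B0: in=∅ out={e,k}
  B1: in={e,k} out={e,k,n}
  B2: in={e,k,n} out={e,k,n}
  B3: in={e,k,n} out={e,k,n}
  B4: in={n} out=∅
  B5: in={e,k} out={e,r}
  B6: in=∅ out={r}
  B7: in={e,r} out={e,k,r}
  B8: in={r} out=∅

Conflict graph:
  e: {k,n,r}
  k: {e,n,r}
  n: {e,k,r,x}
  r: {e,k,n,x,z}
  x: {n,r}
  z: {r}

Chromatic number:
  clique {e,k,n,r} ⇒ need ≥ 4
  assign e→R2 k→R3 n→R1 r→R0 x→R2 z→R1 — no edge inside a register ⇒ χ ≤ 4
  χ = 4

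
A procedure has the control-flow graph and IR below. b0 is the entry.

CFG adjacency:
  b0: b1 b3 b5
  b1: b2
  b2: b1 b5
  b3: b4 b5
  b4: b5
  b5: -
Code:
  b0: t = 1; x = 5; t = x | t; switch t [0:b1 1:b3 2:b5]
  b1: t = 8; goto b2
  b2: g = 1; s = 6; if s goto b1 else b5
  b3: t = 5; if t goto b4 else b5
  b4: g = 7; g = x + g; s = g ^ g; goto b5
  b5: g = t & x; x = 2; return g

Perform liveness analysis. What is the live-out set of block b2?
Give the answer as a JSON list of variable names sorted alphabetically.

Answer: ["t", "x"]

Working:
Per-block:
  b0: def={t,x} ue=∅
  b1: def={t} ue=∅
  b2: def={g,s} ue=∅
  b3: def={t} ue=∅
  b4: def={g,s} ue={x}
  b5: def={g,x} ue={t,x}

Backward fixpoint:
  b0 li=∅ lo={t,x}
  b1 li={x} lo={t,x}
  b2 li={t,x} lo={t,x}
  b3 li={x} lo={t,x}
  b4 li={t,x} lo={t,x}
  b5 li={t,x} lo=∅

live-out(b2) = ["t", "x"]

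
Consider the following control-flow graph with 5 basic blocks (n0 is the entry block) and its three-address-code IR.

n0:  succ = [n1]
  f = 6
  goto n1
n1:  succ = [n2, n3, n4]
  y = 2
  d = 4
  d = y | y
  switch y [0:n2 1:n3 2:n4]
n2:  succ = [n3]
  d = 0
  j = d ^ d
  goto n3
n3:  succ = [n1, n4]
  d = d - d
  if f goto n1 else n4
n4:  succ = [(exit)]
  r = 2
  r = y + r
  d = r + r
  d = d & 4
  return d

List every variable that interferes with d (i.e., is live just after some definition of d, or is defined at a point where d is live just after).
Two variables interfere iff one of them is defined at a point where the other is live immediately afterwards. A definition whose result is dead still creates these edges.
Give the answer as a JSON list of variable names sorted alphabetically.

Answer: ["f", "j", "y"]

Working:
def/use:
  n0 def {f} use ∅
  n1 def {d,y} use ∅
  n2 def {d,j} use ∅
  n3 def {d} use {d,f}
  n4 def {d,r} use {y}

Live sets:
  live n0: ∅→{f}
  live n1: {f}→{d,f,y}
  live n2: {f,y}→{d,f,y}
  live n3: {d,f,y}→{f,y}
  live n4: {y}→∅

Conflict graph:
  d — {f,j,y}
  f — {d,j,y}
  j — {d,f,y}
  r — {y}
  y — {d,f,j,r}

N(d) = ["f", "j", "y"]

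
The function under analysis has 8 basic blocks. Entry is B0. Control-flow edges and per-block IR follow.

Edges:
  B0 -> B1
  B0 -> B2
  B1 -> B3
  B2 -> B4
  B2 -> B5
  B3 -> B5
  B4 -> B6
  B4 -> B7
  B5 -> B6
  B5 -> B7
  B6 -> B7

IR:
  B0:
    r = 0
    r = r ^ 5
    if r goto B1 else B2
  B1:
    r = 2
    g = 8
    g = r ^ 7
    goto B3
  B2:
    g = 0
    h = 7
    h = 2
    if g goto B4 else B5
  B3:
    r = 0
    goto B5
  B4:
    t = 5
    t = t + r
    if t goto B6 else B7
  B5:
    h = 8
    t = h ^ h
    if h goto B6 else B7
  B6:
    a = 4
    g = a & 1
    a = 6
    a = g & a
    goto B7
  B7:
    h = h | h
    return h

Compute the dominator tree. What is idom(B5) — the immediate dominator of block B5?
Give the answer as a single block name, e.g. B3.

idom tree: B1←B0 B2←B0 B3←B1 B4←B2 B5←B0 B6←B0 B7←B0
Dom at joins:
  B5: preds {B2,B3}: {B0,B2} ∩ {B0,B1,B3} = {B0}; idom=B0
  B6: preds {B4,B5}: {B0,B2,B4} ∩ {B0,B5} = {B0}; idom=B0
  B7: preds {B4,B5,B6}: {B0,B2,B4} ∩ {B0,B5} ∩ {B0,B6} = {B0}; idom=B0

idom(B5) = B0

Answer: B0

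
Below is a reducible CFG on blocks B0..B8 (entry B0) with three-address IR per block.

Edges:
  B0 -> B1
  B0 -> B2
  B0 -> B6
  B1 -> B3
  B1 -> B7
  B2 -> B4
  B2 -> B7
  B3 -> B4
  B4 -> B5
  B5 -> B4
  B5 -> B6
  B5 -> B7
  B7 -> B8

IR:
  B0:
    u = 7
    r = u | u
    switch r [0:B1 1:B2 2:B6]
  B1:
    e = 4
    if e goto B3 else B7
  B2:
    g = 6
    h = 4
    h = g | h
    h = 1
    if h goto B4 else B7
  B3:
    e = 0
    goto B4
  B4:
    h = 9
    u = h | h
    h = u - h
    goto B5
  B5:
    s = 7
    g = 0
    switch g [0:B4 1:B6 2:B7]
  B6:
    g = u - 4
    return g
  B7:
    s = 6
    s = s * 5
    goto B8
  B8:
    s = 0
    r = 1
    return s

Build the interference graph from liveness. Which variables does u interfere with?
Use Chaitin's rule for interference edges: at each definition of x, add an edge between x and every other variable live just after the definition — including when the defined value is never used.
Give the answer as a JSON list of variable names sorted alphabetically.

Answer: ["g", "h", "r", "s"]

Analysis:
Block summaries:
  B0: {r,u} / ∅
  B1: {e} / ∅
  B2: {g,h} / ∅
  B3: {e} / ∅
  B4: {h,u} / ∅
  B5: {g,s} / ∅
  B6: {g} / {u}
  B7: {s} / ∅
  B8: {r,s} / ∅

Live sets:
  live B0: ∅→{u}
  live B1: ∅→∅
  live B2: ∅→∅
  live B3: ∅→∅
  live B4: ∅→{u}
  live B5: {u}→{u}
  live B6: {u}→∅
  live B7: ∅→∅
  live B8: ∅→∅

Conflict graph:
  e — ∅
  g — {h,u}
  h — {g,u}
  r — {s,u}
  s — {r,u}
  u — {g,h,r,s}

N(u) = ["g", "h", "r", "s"]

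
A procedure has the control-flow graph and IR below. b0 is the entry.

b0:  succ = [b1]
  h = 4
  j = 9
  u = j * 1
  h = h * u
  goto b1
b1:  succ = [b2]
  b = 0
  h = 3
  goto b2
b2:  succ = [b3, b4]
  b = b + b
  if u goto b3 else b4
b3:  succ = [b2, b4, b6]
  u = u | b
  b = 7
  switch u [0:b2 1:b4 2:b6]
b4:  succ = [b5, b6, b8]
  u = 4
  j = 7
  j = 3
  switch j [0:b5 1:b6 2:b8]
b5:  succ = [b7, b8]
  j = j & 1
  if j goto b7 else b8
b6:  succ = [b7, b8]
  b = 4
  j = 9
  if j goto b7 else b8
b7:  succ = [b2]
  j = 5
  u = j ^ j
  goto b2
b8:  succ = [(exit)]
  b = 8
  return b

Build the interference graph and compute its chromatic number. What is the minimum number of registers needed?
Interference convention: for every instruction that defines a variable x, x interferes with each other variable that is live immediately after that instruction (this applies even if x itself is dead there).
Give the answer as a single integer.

Per-block:
  b0: def={h,j,u} ue=∅
  b1: def={b,h} ue=∅
  b2: def={b} ue={b,u}
  b3: def={b,u} ue={b,u}
  b4: def={j,u} ue=∅
  b5: def={j} ue={j}
  b6: def={b,j} ue=∅
  b7: def={j,u} ue=∅
  b8: def={b} ue=∅

Live sets:
  b0 li=∅ lo={u}
  b1 li={u} lo={b,u}
  b2 li={b,u} lo={b,u}
  b3 li={b,u} lo={b,u}
  b4 li={b} lo={b,j}
  b5 li={b,j} lo={b}
  b6 li=∅ lo={b}
  b7 li={b} lo={b,u}
  b8 li=∅ lo=∅

Interfere edges:
  b — {h,j,u}
  h — {b,j,u}
  j — {b,h}
  u — {b,h}

Chromatic number:
  lower bound: {b,h,j} mutually conflict ⇒ χ ≥ 3
  3-colouring: r0={b}  r1={h}  r2={j,u}
  χ = 3

Answer: 3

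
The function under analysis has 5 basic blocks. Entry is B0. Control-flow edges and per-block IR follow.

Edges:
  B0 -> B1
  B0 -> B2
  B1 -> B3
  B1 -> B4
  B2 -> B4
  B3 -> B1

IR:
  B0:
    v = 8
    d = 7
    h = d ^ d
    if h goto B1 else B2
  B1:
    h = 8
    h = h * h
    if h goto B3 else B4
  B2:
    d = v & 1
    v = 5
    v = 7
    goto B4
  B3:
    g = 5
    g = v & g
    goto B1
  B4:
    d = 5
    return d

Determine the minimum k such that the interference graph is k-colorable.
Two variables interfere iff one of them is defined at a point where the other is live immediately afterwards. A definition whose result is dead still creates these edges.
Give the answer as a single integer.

Per-block:
  B0: {d,h,v} / ∅
  B1: {h} / ∅
  B2: {d,v} / {v}
  B3: {g} / {v}
  B4: {d} / ∅

Backward fixpoint:
  B0: in=∅ out={v}
  B1: in={v} out={v}
  B2: in={v} out=∅
  B3: in={v} out={v}
  B4: in=∅ out=∅

Interfere edges:
  d↔{v}
  g↔{v}
  h↔{v}
  v↔{d,g,h}

Chromatic number:
  lower bound: {d,v} mutually conflict ⇒ χ ≥ 2
  assign d→c1 g→c1 h→c1 v→c0 — no edge inside a register ⇒ χ ≤ 2
  χ = 2

Answer: 2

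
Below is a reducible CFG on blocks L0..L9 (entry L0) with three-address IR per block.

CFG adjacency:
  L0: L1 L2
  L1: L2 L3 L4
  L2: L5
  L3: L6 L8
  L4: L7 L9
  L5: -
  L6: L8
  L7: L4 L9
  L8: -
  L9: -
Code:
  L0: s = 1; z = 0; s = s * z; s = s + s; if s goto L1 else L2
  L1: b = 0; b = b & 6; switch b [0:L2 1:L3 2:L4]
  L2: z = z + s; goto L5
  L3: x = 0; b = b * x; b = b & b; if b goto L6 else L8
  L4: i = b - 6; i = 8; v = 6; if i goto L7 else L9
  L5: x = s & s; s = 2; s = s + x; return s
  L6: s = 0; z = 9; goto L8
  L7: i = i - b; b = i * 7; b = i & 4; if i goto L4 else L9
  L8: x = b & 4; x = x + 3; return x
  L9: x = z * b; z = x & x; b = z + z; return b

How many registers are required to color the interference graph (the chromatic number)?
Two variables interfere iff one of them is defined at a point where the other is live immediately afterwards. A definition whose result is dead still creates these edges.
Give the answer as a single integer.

def/use:
  L0: def={s,z} ue=∅
  L1: def={b} ue=∅
  L2: def={z} ue={s,z}
  L3: def={b,x} ue={b}
  L4: def={i,v} ue={b}
  L5: def={s,x} ue={s}
  L6: def={s,z} ue=∅
  L7: def={b,i} ue={b,i}
  L8: def={x} ue={b}
  L9: def={b,x,z} ue={b,z}

Liveness:
  L0: in=∅ out={s,z}
  L1: in={s,z} out={b,s,z}
  L2: in={s,z} out={s}
  L3: in={b} out={b}
  L4: in={b,z} out={b,i,z}
  L5: in={s} out=∅
  L6: in={b} out={b}
  L7: in={b,i,z} out={b,z}
  L8: in={b} out=∅
  L9: in={b,z} out=∅

Interfere edges:
  b↔{i,s,v,x,z}
  i↔{b,v,z}
  s↔{b,x,z}
  v↔{b,i,z}
  x↔{b,s}
  z↔{b,i,s,v}

Registers:
  clique {b,i,v,z} ⇒ need ≥ 4
  4-colouring: R0={b}  R1={x,z}  R2={i,s}  R3={v}
  χ = 4

Answer: 4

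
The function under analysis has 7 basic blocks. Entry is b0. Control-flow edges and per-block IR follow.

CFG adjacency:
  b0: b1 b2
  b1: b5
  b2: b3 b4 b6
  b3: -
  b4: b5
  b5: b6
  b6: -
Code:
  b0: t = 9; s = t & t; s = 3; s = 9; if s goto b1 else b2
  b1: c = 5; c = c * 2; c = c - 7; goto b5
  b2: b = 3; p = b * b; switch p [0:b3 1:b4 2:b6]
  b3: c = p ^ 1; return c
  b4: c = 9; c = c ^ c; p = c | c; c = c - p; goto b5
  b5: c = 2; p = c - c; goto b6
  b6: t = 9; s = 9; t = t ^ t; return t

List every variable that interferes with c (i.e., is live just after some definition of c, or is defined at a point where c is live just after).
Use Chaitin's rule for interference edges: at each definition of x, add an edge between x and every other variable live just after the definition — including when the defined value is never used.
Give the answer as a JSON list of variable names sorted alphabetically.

Per-block:
  b0 def {s,t} use ∅
  b1 def {c} use ∅
  b2 def {b,p} use ∅
  b3 def {c} use {p}
  b4 def {c,p} use ∅
  b5 def {c,p} use ∅
  b6 def {s,t} use ∅

Backward fixpoint:
  b0 li=∅ lo=∅
  b1 li=∅ lo=∅
  b2 li=∅ lo={p}
  b3 li={p} lo=∅
  b4 li=∅ lo=∅
  b5 li=∅ lo=∅
  b6 li=∅ lo=∅

Interference:
  b↔∅
  c↔{p}
  p↔{c}
  s↔{t}
  t↔{s}

N(c) = ["p"]

Answer: ["p"]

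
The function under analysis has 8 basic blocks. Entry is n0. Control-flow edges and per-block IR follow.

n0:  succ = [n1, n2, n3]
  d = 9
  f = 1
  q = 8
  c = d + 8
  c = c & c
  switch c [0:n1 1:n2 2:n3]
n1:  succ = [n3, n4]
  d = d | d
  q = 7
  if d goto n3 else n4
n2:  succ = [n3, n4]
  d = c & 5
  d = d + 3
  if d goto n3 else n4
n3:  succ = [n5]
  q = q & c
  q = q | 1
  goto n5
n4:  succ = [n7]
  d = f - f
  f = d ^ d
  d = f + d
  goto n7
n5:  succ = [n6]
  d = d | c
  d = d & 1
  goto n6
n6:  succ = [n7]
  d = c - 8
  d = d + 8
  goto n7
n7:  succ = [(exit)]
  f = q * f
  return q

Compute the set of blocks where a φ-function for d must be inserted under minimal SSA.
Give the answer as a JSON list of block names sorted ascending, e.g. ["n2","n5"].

Answer: ["n3", "n4", "n7"]

Analysis:
idom tree: n1←n0 n2←n0 n3←n0 n4←n0 n5←n3 n6←n5 n7←n0
Dom at joins:
  n3: preds {n0,n1,n2}: {n0} ∩ {n0,n1} ∩ {n0,n2} = {n0}; idom=n0
  n4: preds {n1,n2}: {n0,n1} ∩ {n0,n2} = {n0}; idom=n0
  n7: preds {n4,n6}: {n0,n4} ∩ {n0,n3,n5,n6} = {n0}; idom=n0

DF walk-up:
  n3←n0: walk · to n0
  n3←n1: walk n1 to n0
  n3←n2: walk n2 to n0
  n4←n1: walk n1 to n0
  n4←n2: walk n2 to n0
  n7←n4: walk n4 to n0
  n7←n6: walk n6→n5→n3 to n0
  DF(n0)=∅
  DF(n1)={n3,n4}
  DF(n2)={n3,n4}
  DF(n3)={n7}
  DF(n4)={n7}
  DF(n5)={n7}
  DF(n6)={n7}
  DF(n7)=∅

φ for d: defs {n0,n1,n2,n4,n5,n6}
  DF⁺ = {n3,n4,n7}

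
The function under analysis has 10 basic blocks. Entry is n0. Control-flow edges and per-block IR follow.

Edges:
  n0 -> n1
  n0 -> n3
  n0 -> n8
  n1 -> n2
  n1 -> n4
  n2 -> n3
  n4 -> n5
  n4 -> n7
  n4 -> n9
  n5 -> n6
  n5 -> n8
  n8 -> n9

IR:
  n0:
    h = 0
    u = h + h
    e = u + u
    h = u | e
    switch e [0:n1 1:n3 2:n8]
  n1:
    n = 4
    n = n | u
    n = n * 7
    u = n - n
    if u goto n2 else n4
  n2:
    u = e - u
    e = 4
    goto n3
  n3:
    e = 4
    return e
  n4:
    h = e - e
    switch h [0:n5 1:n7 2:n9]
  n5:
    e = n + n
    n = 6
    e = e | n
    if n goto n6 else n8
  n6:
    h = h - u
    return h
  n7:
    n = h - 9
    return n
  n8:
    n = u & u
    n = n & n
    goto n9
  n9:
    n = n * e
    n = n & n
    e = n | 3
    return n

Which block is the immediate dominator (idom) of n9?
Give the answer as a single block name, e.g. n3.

Answer: n0

Working:
idom tree: n1←n0 n2←n1 n3←n0 n4←n1 n5←n4 n6←n5 n7←n4 n8←n0 n9←n0
Join-block Dom:
  n3: preds {n0,n2}: {n0} ∩ {n0,n1,n2} = {n0}; idom=n0
  n8: preds {n0,n5}: {n0} ∩ {n0,n1,n4,n5} = {n0}; idom=n0
  n9: preds {n4,n8}: {n0,n1,n4} ∩ {n0,n8} = {n0}; idom=n0

idom(n9) = n0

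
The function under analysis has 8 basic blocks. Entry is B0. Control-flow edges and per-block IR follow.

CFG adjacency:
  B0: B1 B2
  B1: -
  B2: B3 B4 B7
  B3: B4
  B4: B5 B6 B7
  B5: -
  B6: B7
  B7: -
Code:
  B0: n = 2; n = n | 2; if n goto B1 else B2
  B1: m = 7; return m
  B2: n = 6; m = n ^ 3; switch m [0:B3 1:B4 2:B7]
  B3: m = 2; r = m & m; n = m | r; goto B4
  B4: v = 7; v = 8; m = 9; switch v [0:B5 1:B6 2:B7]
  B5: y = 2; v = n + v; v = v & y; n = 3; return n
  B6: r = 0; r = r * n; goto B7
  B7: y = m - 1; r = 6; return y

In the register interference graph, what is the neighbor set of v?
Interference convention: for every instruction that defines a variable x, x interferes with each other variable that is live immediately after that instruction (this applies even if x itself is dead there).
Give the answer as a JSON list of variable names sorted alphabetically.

Answer: ["m", "n", "y"]

Analysis:
Per-block:
  B0 def {n} use ∅
  B1 def {m} use ∅
  B2 def {m,n} use ∅
  B3 def {m,n,r} use ∅
  B4 def {m,v} use ∅
  B5 def {n,v,y} use {n,v}
  B6 def {r} use {n}
  B7 def {r,y} use {m}

Backward fixpoint:
  B0: in=∅ out=∅
  B1: in=∅ out=∅
  B2: in=∅ out={m,n}
  B3: in=∅ out={n}
  B4: in={n} out={m,n,v}
  B5: in={n,v} out=∅
  B6: in={m,n} out={m}
  B7: in={m} out=∅

Interfere edges:
  m↔{n,r,v}
  n↔{m,r,v,y}
  r↔{m,n,y}
  v↔{m,n,y}
  y↔{n,r,v}

N(v) = ["m", "n", "y"]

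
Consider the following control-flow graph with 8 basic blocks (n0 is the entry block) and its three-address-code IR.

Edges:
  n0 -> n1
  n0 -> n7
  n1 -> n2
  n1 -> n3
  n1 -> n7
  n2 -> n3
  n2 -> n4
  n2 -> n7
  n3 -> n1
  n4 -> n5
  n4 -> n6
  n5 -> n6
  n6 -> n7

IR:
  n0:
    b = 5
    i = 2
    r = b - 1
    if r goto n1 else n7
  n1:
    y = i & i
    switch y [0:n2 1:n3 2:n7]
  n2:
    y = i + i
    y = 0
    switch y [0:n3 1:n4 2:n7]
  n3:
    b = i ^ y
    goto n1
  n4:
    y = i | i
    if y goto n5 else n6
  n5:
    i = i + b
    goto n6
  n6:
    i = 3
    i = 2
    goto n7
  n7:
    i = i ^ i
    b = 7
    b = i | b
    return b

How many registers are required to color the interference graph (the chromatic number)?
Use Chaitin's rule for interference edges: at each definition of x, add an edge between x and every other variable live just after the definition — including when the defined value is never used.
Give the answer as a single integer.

Per-block:
  n0: {b,i,r} / ∅
  n1: {y} / {i}
  n2: {y} / {i}
  n3: {b} / {i,y}
  n4: {y} / {i}
  n5: {i} / {b,i}
  n6: {i} / ∅
  n7: {b,i} / {i}

Liveness:
  n0: in=∅ out={b,i}
  n1: in={b,i} out={b,i,y}
  n2: in={b,i} out={b,i,y}
  n3: in={i,y} out={b,i}
  n4: in={b,i} out={b,i}
  n5: in={b,i} out=∅
  n6: in=∅ out={i}
  n7: in={i} out=∅

Interference:
  b↔{i,r,y}
  i↔{b,r,y}
  r↔{b,i}
  y↔{b,i}

Colouring:
  clique {b,i,r} ⇒ need ≥ 3
  3-colouring: R0={b}  R1={i}  R2={r,y}
  χ = 3

Answer: 3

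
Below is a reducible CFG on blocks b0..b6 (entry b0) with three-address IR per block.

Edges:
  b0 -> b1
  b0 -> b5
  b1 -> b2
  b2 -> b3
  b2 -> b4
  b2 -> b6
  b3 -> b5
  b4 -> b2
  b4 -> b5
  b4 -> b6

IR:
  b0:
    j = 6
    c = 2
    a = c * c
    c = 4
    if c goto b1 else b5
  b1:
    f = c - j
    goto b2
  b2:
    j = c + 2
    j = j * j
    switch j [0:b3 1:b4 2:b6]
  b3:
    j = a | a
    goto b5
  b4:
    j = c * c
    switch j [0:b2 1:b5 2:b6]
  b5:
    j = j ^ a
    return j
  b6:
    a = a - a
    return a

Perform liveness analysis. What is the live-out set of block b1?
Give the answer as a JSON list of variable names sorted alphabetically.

Per-block:
  b0: def={a,c,j} ue=∅
  b1: def={f} ue={c,j}
  b2: def={j} ue={c}
  b3: def={j} ue={a}
  b4: def={j} ue={c}
  b5: def={j} ue={a,j}
  b6: def={a} ue={a}

Live sets:
  b0 li=∅ lo={a,c,j}
  b1 li={a,c,j} lo={a,c}
  b2 li={a,c} lo={a,c}
  b3 li={a} lo={a,j}
  b4 li={a,c} lo={a,c,j}
  b5 li={a,j} lo=∅
  b6 li={a} lo=∅

live-out(b1) = ["a", "c"]

Answer: ["a", "c"]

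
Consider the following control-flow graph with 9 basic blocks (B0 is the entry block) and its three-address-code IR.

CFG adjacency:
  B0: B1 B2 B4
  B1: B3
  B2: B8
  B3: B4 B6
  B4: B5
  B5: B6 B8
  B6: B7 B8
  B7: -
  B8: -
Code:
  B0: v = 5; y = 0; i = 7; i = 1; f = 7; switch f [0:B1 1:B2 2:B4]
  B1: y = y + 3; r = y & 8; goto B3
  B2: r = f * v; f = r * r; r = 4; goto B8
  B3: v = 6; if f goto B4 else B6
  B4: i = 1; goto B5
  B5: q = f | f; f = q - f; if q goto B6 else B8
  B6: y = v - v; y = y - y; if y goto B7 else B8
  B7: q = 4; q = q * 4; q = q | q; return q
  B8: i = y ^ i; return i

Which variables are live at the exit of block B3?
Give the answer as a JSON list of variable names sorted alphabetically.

Answer: ["f", "i", "v", "y"]

Working:
Per-block:
  B0: def={f,i,v,y} ue=∅
  B1: def={r,y} ue={y}
  B2: def={f,r} ue={f,v}
  B3: def={v} ue={f}
  B4: def={i} ue=∅
  B5: def={f,q} ue={f}
  B6: def={y} ue={v}
  B7: def={q} ue=∅
  B8: def={i} ue={i,y}

Backward fixpoint:
  B0: in=∅ out={f,i,v,y}
  B1: in={f,i,y} out={f,i,y}
  B2: in={f,i,v,y} out={i,y}
  B3: in={f,i,y} out={f,i,v,y}
  B4: in={f,v,y} out={f,i,v,y}
  B5: in={f,i,v,y} out={i,v,y}
  B6: in={i,v} out={i,y}
  B7: in=∅ out=∅
  B8: in={i,y} out=∅

live-out(B3) = ["f", "i", "v", "y"]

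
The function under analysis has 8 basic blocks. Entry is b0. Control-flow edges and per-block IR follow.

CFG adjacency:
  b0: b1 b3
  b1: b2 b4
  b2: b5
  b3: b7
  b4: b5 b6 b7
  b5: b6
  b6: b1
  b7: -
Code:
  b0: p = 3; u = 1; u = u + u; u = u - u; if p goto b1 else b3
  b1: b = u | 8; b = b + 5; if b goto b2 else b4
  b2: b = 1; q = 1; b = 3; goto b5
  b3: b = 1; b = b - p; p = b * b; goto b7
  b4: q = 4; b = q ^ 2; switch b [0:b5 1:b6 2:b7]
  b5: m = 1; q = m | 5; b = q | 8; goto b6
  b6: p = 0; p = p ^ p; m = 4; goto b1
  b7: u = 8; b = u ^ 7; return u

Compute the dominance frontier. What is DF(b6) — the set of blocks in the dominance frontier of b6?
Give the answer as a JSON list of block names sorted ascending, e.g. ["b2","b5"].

Answer: ["b1"]

Derivation:
idom tree: b1←b0 b2←b1 b3←b0 b4←b1 b5←b1 b6←b1 b7←b0
Dom at joins:
  b1: preds {b0,b6}: {b0} ∩ {b0,b1,b6} = {b0}; idom=b0
  b5: preds {b2,b4}: {b0,b1,b2} ∩ {b0,b1,b4} = {b0,b1}; idom=b1
  b6: preds {b4,b5}: {b0,b1,b4} ∩ {b0,b1,b5} = {b0,b1}; idom=b1
  b7: preds {b3,b4}: {b0,b3} ∩ {b0,b1,b4} = {b0}; idom=b0

Frontier:
  b1←b0: walk · to b0
  b1←b6: walk b6→b1 to b0
  b5←b2: walk b2 to b1
  b5←b4: walk b4 to b1
  b6←b4: walk b4 to b1
  b6←b5: walk b5 to b1
  b7←b3: walk b3 to b0
  b7←b4: walk b4→b1 to b0
  b0: DF=∅
  b1: DF={b1,b7}
  b2: DF={b5}
  b3: DF={b7}
  b4: DF={b5,b6,b7}
  b5: DF={b6}
  b6: DF={b1}
  b7: DF=∅

DF(b6) = ["b1"]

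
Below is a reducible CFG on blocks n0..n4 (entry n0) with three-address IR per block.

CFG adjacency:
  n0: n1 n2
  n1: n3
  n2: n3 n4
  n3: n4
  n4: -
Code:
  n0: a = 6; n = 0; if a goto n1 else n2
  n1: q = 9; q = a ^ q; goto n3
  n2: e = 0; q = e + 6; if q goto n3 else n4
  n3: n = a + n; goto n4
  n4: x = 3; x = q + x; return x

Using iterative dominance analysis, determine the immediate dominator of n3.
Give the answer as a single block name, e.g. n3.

idom tree: n1←n0 n2←n0 n3←n0 n4←n0
Dom∩ at merges:
  n3: preds {n1,n2}: {n0,n1} ∩ {n0,n2} = {n0}; idom=n0
  n4: preds {n2,n3}: {n0,n2} ∩ {n0,n3} = {n0}; idom=n0

idom(n3) = n0

Answer: n0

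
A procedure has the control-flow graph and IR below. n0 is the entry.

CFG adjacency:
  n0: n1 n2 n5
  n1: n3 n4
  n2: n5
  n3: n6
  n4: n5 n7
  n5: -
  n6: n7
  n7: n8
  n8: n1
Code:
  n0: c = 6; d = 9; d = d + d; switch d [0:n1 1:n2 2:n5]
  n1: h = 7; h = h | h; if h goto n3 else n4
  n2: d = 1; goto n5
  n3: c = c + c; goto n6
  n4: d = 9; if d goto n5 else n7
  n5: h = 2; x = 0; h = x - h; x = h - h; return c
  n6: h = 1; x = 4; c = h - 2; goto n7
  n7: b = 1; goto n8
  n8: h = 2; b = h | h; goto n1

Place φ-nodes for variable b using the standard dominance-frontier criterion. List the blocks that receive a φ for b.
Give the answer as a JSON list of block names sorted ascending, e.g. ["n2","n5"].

idom tree: n1←n0 n2←n0 n3←n1 n4←n1 n5←n0 n6←n3 n7←n1 n8←n7
Dom∩ at merges:
  n1: preds {n0,n8}: {n0} ∩ {n0,n1,n7,n8} = {n0}; idom=n0
  n5: preds {n0,n2,n4}: {n0} ∩ {n0,n2} ∩ {n0,n1,n4} = {n0}; idom=n0
  n7: preds {n4,n6}: {n0,n1,n4} ∩ {n0,n1,n3,n6} = {n0,n1}; idom=n1

Frontier:
  join n1 pred n0: · stop@n0
  join n1 pred n8: n8→n7→n1 stop@n0
  join n5 pred n0: · stop@n0
  join n5 pred n2: n2 stop@n0
  join n5 pred n4: n4→n1 stop@n0
  join n7 pred n4: n4 stop@n1
  join n7 pred n6: n6→n3 stop@n1
  DF(n0)=∅
  DF(n1)={n1,n5}
  DF(n2)={n5}
  DF(n3)={n7}
  DF(n4)={n5,n7}
  DF(n5)=∅
  DF(n6)={n7}
  DF(n7)={n1}
  DF(n8)={n1}

φ for b: defs {n7,n8}
  DF⁺ = {n1,n5}

Answer: ["n1", "n5"]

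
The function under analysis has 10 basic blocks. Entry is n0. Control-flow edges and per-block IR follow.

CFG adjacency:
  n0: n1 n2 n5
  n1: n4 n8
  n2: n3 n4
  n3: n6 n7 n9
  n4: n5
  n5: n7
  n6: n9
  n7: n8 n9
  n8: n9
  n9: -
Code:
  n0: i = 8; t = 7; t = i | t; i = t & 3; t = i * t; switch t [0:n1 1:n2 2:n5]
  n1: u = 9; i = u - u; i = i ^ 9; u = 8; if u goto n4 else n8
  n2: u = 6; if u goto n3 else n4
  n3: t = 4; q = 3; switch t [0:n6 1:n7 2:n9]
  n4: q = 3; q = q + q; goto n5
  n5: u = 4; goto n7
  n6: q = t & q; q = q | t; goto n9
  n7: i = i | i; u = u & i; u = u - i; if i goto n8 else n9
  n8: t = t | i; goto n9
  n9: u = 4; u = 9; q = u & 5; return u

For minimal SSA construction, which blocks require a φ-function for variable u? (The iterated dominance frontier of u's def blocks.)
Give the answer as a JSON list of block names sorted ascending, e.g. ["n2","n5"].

idom tree: n1←n0 n2←n0 n3←n2 n4←n0 n5←n0 n6←n3 n7←n0 n8←n0 n9←n0
Dom∩ at merges:
  n4: preds {n1,n2}: {n0,n1} ∩ {n0,n2} = {n0}; idom=n0
  n5: preds {n0,n4}: {n0} ∩ {n0,n4} = {n0}; idom=n0
  n7: preds {n3,n5}: {n0,n2,n3} ∩ {n0,n5} = {n0}; idom=n0
  n8: preds {n1,n7}: {n0,n1} ∩ {n0,n7} = {n0}; idom=n0
  n9: preds {n3,n6,n7,n8}: {n0,n2,n3} ∩ {n0,n2,n3,n6} ∩ {n0,n7} ∩ {n0,n8} = {n0}; idom=n0

DF walk-up:
  n4←n1: walk n1 to n0
  n4←n2: walk n2 to n0
  n5←n0: walk · to n0
  n5←n4: walk n4 to n0
  n7←n3: walk n3→n2 to n0
  n7←n5: walk n5 to n0
  n8←n1: walk n1 to n0
  n8←n7: walk n7 to n0
  n9←n3: walk n3→n2 to n0
  n9←n6: walk n6→n3→n2 to n0
  n9←n7: walk n7 to n0
  n9←n8: walk n8 to n0
  n0 → ∅
  n1 → {n4,n8}
  n2 → {n4,n7,n9}
  n3 → {n7,n9}
  n4 → {n5}
  n5 → {n7}
  n6 → {n9}
  n7 → {n8,n9}
  n8 → {n9}
  n9 → ∅

φ for u: defs {n1,n2,n5,n7,n9}
  DF⁺ = {n4,n5,n7,n8,n9}

Answer: ["n4", "n5", "n7", "n8", "n9"]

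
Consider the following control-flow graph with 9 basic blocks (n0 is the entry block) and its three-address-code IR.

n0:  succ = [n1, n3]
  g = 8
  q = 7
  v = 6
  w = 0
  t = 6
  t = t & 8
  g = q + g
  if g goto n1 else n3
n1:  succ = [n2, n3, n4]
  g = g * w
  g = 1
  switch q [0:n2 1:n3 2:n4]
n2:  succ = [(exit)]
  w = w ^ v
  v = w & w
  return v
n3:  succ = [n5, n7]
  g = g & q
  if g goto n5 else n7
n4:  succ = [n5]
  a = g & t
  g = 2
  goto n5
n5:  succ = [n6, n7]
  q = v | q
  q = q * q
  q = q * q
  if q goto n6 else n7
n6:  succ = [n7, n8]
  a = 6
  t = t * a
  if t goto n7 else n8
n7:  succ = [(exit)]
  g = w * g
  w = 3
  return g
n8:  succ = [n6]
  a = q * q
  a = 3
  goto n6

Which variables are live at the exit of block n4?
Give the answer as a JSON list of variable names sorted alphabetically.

Answer: ["g", "q", "t", "v", "w"]

Derivation:
Per-block:
  n0 def {g,q,t,v,w} use ∅
  n1 def {g} use {g,q,w}
  n2 def {v,w} use {v,w}
  n3 def {g} use {g,q}
  n4 def {a,g} use {g,t}
  n5 def {q} use {q,v}
  n6 def {a,t} use {t}
  n7 def {g,w} use {g,w}
  n8 def {a} use {q}

Liveness:
  live n0: ∅→{g,q,t,v,w}
  live n1: {g,q,t,v,w}→{g,q,t,v,w}
  live n2: {v,w}→∅
  live n3: {g,q,t,v,w}→{g,q,t,v,w}
  live n4: {g,q,t,v,w}→{g,q,t,v,w}
  live n5: {g,q,t,v,w}→{g,q,t,w}
  live n6: {g,q,t,w}→{g,q,t,w}
  live n7: {g,w}→∅
  live n8: {g,q,t,w}→{g,q,t,w}

live-out(n4) = ["g", "q", "t", "v", "w"]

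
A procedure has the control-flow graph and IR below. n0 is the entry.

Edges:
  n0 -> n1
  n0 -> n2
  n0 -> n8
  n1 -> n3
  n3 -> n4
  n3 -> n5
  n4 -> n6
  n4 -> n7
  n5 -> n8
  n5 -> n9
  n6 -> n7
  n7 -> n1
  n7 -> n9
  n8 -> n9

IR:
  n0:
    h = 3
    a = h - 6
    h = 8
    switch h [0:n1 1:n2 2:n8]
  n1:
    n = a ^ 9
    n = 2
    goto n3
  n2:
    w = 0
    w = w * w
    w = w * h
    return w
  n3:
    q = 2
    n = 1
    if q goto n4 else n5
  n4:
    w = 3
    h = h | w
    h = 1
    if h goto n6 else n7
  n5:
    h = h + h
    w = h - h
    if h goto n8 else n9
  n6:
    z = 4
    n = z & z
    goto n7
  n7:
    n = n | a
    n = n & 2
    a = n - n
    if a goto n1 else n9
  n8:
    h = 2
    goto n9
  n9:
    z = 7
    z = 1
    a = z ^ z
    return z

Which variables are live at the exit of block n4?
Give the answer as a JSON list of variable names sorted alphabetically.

def/use:
  n0: def={a,h} ue=∅
  n1: def={n} ue={a}
  n2: def={w} ue={h}
  n3: def={n,q} ue=∅
  n4: def={h,w} ue={h}
  n5: def={h,w} ue={h}
  n6: def={n,z} ue=∅
  n7: def={a,n} ue={a,n}
  n8: def={h} ue=∅
  n9: def={a,z} ue=∅

Live sets:
  n0 li=∅ lo={a,h}
  n1 li={a,h} lo={a,h}
  n2 li={h} lo=∅
  n3 li={a,h} lo={a,h,n}
  n4 li={a,h,n} lo={a,h,n}
  n5 li={h} lo=∅
  n6 li={a,h} lo={a,h,n}
  n7 li={a,h,n} lo={a,h}
  n8 li=∅ lo=∅
  n9 li=∅ lo=∅

live-out(n4) = ["a", "h", "n"]

Answer: ["a", "h", "n"]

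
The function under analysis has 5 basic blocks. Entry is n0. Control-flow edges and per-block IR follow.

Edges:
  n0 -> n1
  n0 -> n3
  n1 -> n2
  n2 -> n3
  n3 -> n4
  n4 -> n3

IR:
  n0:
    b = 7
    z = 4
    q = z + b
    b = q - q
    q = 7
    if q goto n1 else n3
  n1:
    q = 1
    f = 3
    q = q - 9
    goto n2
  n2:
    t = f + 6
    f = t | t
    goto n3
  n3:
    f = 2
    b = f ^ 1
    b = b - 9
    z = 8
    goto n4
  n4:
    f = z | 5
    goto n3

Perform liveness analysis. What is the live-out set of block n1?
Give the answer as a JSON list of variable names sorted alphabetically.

Per-block:
  n0: {b,q,z} / ∅
  n1: {f,q} / ∅
  n2: {f,t} / {f}
  n3: {b,f,z} / ∅
  n4: {f} / {z}

Backward fixpoint:
  n0: in=∅ out=∅
  n1: in=∅ out={f}
  n2: in={f} out=∅
  n3: in=∅ out={z}
  n4: in={z} out=∅

live-out(n1) = ["f"]

Answer: ["f"]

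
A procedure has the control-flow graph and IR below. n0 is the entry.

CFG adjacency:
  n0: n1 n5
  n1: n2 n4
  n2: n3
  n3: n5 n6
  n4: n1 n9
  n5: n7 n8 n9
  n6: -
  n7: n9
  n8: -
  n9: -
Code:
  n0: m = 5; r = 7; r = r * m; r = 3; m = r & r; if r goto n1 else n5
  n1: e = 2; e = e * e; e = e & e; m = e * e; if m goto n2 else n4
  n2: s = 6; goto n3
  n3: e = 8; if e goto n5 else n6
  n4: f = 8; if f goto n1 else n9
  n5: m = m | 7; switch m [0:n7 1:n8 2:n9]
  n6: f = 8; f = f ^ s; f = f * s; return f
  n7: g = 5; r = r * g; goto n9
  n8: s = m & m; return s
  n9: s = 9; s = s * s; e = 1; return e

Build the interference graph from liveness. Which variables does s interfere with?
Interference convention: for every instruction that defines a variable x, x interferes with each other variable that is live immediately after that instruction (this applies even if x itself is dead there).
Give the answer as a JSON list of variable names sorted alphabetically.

def/use:
  n0: def={m,r} ue=∅
  n1: def={e,m} ue=∅
  n2: def={s} ue=∅
  n3: def={e} ue=∅
  n4: def={f} ue=∅
  n5: def={m} ue={m}
  n6: def={f} ue={s}
  n7: def={g,r} ue={r}
  n8: def={s} ue={m}
  n9: def={e,s} ue=∅

Live sets:
  n0 li=∅ lo={m,r}
  n1 li={r} lo={m,r}
  n2 li={m,r} lo={m,r,s}
  n3 li={m,r,s} lo={m,r,s}
  n4 li={r} lo={r}
  n5 li={m,r} lo={m,r}
  n6 li={s} lo=∅
  n7 li={r} lo=∅
  n8 li={m} lo=∅
  n9 li=∅ lo=∅

Interference:
  e — {m,r,s}
  f — {r,s}
  g — {r}
  m — {e,r,s}
  r — {e,f,g,m,s}
  s — {e,f,m,r}

N(s) = ["e", "f", "m", "r"]

Answer: ["e", "f", "m", "r"]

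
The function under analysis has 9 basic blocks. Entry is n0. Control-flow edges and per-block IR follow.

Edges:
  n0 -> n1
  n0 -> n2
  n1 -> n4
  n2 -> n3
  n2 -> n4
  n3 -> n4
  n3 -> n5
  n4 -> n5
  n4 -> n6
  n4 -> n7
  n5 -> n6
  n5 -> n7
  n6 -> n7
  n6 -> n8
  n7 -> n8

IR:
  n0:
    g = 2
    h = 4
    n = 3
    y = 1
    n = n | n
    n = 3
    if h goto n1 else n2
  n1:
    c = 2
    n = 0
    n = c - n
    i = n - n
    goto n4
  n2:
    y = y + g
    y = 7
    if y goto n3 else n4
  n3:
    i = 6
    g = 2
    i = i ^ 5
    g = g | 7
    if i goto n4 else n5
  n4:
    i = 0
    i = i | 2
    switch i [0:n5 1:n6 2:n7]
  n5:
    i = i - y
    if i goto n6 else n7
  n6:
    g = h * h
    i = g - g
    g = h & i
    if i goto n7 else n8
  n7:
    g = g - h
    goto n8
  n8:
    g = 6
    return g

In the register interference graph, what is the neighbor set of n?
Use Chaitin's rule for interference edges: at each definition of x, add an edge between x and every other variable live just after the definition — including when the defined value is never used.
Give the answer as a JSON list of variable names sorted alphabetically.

Answer: ["c", "g", "h", "y"]

Derivation:
Block summaries:
  n0: {g,h,n,y} / ∅
  n1: {c,i,n} / ∅
  n2: {y} / {g,y}
  n3: {g,i} / ∅
  n4: {i} / ∅
  n5: {i} / {i,y}
  n6: {g,i} / {h}
  n7: {g} / {g,h}
  n8: {g} / ∅

Live sets:
  n0: in=∅ out={g,h,y}
  n1: in={g,h,y} out={g,h,y}
  n2: in={g,h,y} out={g,h,y}
  n3: in={h,y} out={g,h,i,y}
  n4: in={g,h,y} out={g,h,i,y}
  n5: in={g,h,i,y} out={g,h}
  n6: in={h} out={g,h}
  n7: in={g,h} out=∅
  n8: in=∅ out=∅

Interfere edges:
  c↔{g,h,n,y}
  g↔{c,h,i,n,y}
  h↔{c,g,i,n,y}
  i↔{g,h,y}
  n↔{c,g,h,y}
  y↔{c,g,h,i,n}

N(n) = ["c", "g", "h", "y"]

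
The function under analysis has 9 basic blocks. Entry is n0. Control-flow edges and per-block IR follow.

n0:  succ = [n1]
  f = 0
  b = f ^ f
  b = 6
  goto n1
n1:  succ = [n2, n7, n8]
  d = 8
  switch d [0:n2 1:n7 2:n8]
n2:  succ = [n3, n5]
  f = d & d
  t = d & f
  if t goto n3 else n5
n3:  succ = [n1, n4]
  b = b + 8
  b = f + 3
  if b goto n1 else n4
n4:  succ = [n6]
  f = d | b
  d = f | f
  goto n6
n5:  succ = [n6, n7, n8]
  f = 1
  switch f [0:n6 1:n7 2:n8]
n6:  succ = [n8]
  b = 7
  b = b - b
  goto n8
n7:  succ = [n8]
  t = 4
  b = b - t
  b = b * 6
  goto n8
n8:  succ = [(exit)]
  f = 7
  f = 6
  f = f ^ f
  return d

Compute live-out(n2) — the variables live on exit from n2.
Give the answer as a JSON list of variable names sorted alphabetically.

Answer: ["b", "d", "f"]

Analysis:
Per-block:
  n0 def {b,f} use ∅
  n1 def {d} use ∅
  n2 def {f,t} use {d}
  n3 def {b} use {b,f}
  n4 def {d,f} use {b,d}
  n5 def {f} use ∅
  n6 def {b} use ∅
  n7 def {b,t} use {b}
  n8 def {f} use {d}

Backward fixpoint:
  live n0: ∅→{b}
  live n1: {b}→{b,d}
  live n2: {b,d}→{b,d,f}
  live n3: {b,d,f}→{b,d}
  live n4: {b,d}→{d}
  live n5: {b,d}→{b,d}
  live n6: {d}→{d}
  live n7: {b,d}→{d}
  live n8: {d}→∅

live-out(n2) = ["b", "d", "f"]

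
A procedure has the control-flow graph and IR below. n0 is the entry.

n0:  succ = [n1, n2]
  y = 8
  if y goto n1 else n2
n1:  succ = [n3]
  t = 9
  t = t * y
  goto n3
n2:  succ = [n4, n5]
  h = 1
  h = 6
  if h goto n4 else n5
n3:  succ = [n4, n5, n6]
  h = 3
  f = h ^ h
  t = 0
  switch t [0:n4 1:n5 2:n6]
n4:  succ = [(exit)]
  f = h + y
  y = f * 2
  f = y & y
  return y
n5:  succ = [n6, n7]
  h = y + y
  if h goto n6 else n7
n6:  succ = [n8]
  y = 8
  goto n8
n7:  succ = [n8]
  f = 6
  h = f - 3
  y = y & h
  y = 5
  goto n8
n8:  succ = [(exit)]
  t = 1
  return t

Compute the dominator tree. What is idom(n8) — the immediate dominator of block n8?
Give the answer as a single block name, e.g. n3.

Answer: n0

Derivation:
idom tree: n1←n0 n2←n0 n3←n1 n4←n0 n5←n0 n6←n0 n7←n5 n8←n0
Join-block Dom:
  n4: preds {n2,n3}: {n0,n2} ∩ {n0,n1,n3} = {n0}; idom=n0
  n5: preds {n2,n3}: {n0,n2} ∩ {n0,n1,n3} = {n0}; idom=n0
  n6: preds {n3,n5}: {n0,n1,n3} ∩ {n0,n5} = {n0}; idom=n0
  n8: preds {n6,n7}: {n0,n6} ∩ {n0,n5,n7} = {n0}; idom=n0

idom(n8) = n0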